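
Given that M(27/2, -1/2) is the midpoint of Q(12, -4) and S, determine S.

Using the midpoint formula: M = ((x1 + x2)/2, (y1 + y2)/2)
We know M = (27/2, -1/2) and Q = (12, -4)
For x: 27/2 = (12 + x2)/2, so x2 = 2*27/2 - 12 = 15
For y: -1/2 = (-4 + y2)/2, so y2 = 2*-1/2 - -4 = 3
S = (15, 3)

(15, 3)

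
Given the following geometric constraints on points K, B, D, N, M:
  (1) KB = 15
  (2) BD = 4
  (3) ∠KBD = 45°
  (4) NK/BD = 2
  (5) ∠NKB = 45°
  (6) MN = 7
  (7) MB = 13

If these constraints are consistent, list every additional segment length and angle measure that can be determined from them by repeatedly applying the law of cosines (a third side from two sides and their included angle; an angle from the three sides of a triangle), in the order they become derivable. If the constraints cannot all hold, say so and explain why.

The constraints are consistent. Derivable facts, in order:
After 1 step:
- BN ≈ 10.92
- KD ≈ 12.5
After 2 steps:
- ∠BDK = 121.92°
- ∠BKD = 13.08°
- ∠BMN = 57.16°
- ∠BNK = 103.81°
- ∠BNM = 90.26°
- ∠KBN = 31.19°
- ∠MBN = 32.58°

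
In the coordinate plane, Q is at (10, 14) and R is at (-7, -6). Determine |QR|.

The horizontal distance is |-7 - 10| = 17 and the vertical distance is |-6 - 14| = 20.
By the Pythagorean theorem, d = sqrt(17^2 + 20^2) = sqrt(689).

sqrt(689)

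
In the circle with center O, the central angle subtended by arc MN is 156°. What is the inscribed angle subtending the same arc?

Inscribed angle = 156° / 2 = 78° (inscribed angle theorem).

78°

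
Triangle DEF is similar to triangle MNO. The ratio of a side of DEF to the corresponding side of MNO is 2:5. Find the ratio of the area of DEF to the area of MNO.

Area ratio = (side ratio)^2 = (2/5)^2 = 4:25.

4:25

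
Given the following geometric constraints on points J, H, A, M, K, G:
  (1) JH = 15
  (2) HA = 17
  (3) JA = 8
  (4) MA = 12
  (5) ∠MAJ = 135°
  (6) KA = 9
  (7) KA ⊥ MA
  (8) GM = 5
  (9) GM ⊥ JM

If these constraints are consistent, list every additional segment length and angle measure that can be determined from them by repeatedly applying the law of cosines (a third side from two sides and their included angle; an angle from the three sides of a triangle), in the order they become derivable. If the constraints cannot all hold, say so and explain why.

The constraints are consistent. Derivable facts, in order:
After 1 step:
- JM ≈ 18.54
- MK = 15
- ∠AHJ = 28.07°
- ∠AJH = 90°
- ∠HAJ = 61.93°
After 2 steps:
- JG ≈ 19.2
- ∠AJM = 27.24°
- ∠AKM = 53.13°
- ∠AMJ = 17.76°
- ∠AMK = 36.87°
After 3 steps:
- ∠GJM = 15.09°
- ∠JGM = 74.91°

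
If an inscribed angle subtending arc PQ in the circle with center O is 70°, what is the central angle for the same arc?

Central angle = 2 × 70° = 140° (inscribed angle theorem).

140°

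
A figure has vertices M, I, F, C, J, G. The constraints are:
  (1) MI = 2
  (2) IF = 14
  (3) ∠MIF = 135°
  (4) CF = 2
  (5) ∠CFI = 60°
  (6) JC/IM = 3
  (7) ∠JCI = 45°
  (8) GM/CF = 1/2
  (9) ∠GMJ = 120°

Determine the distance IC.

Step 1: By the law of cosines on triangle IFC: IC² = 14² + 2² − 2·14·2·cos(60°) = 172, so IC = 2·√43.

Therefore, the length of IC = 2·√43.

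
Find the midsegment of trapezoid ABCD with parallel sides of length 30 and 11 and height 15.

The midsegment of a trapezoid = (base1 + base2) / 2
midsegment = (30 + 11) / 2
midsegment = 41 / 2
midsegment = 41/2

41/2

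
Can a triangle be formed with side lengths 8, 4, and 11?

Yes.
The triangle inequality requires that the sum of any two sides exceeds the third.
Here 4 + 8 = 12 > 11, so the condition is met.

Yes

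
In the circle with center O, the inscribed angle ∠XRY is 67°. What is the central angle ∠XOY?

By the inscribed angle theorem, the central angle is twice the inscribed angle.
Central angle = 2 × 67° = 134°

134°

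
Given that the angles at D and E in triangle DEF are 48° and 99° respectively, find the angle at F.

The interior angles sum to 180°: angle F = 180 - 48 - 99 = 33°.
The triangle is obtuse (angles 48°, 99°, 33°).

33 degrees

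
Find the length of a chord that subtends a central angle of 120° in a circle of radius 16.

Chord length = 2r sin(θ/2)
= 2 × 16 × sin(120°/2)
= 2 × 16 × sin(60°)
= 16*sqrt(3)

16*sqrt(3)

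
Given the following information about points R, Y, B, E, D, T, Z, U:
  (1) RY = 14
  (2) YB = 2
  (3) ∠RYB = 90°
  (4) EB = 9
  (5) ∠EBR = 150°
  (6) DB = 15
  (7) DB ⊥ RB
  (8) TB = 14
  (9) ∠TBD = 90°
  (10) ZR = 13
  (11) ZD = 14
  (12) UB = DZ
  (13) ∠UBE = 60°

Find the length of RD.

Step 1: By the law of cosines on triangle BYR: BR² = 2² + 14² − 2·2·14·cos(90°) = 200, so BR = 10·√2.
Step 2: By the law of cosines on triangle RBD: RD² = (10·√2)² + 15² − 2·10·√2·15·cos(90°) = 425, so RD = 5·√17.

Therefore, the length of RD = 5·√17.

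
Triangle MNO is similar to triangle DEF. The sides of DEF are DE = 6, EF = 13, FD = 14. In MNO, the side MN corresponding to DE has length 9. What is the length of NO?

Since the triangles are similar, the ratio of corresponding sides is constant.
Scale factor k = MN / DE = 9 / 6 = 3/2
NO = k * EF = 3/2 * 13 = 39/2

39/2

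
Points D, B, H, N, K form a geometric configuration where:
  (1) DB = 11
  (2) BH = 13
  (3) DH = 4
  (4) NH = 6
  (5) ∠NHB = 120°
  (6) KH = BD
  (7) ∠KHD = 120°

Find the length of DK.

From the given relations: KH = BD = 11.
Step 1: By the law of cosines on triangle DHK: DK² = 4² + 11² − 2·4·11·cos(120°) = 181, so DK = √181.

Therefore, the length of DK = √181.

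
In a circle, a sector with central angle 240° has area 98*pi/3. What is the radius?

r² = 360 × 98*pi/3 / (π × 240) = 49, so r = 7.

7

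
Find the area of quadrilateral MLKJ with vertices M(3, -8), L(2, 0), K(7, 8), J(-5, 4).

The Shoelace formula works by pairing each vertex with the next (cycling back to the first).
For each pair, compute x_i*y_(i+1) - x_(i+1)*y_i:
  (3*0 - 2*-8) = 16
  (2*8 - 7*0) = 16
  (7*4 - -5*8) = 68
  (-5*-8 - 3*4) = 28
Taking half the absolute value of the total: Area = (1/2)(128) = 64.

64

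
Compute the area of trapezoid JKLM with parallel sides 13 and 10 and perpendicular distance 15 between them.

Area of a trapezoid = (base1 + base2) * height / 2
Area = (13 + 10) * 15 / 2
Area = 23 * 15 / 2
Area = 345 / 2
Area = 345/2

345/2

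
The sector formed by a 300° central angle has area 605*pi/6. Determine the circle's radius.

Sector area A = πr² × θ/360, so r² = 360A / (πθ).
r² = 360 × 605*pi/6 / (π × 300)
r² = 121
r = 11

11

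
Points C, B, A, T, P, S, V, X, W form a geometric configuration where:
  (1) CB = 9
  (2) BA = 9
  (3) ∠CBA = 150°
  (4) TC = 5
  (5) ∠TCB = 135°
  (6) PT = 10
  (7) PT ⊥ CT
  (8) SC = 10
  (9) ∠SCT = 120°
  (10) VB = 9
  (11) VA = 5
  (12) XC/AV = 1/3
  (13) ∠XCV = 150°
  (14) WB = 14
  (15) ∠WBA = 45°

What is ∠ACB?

Step 1: By the law of cosines on triangle CBA: CA² = 9² + 9² − 2·9·9·cos(150°) = 302.3, so CA ≈ 17.39.
Step 2: By the inverse law of cosines on triangle ACB: cos(∠ACB) = (17.39² + 9² − 9²) / (2·17.39·9) = 302.3/312.96 = 0.9659, so ∠ACB = 15°.

Therefore, the measure of angle ∠ACB = 15°.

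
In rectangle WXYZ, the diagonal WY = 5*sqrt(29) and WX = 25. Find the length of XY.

The diagonal of a rectangle forms a right triangle with the two sides.
Rearranging the Pythagorean theorem: missing side = sqrt(d^2 - known^2).
= sqrt(725 - 625) = sqrt(100) = 10.

10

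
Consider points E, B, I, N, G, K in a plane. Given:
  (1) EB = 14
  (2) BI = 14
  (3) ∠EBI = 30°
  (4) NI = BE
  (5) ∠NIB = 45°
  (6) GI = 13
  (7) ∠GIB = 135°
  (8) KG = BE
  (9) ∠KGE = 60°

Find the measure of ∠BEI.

Step 1: By the law of cosines on triangle EBI: EI² = 14² + 14² − 2·14·14·cos(30°) = 52.52, so EI ≈ 7.25.
Step 2: By the inverse law of cosines on triangle BEI: cos(∠BEI) = (14² + 7.25² − 14²) / (2·14·7.25) = 52.52/202.91 = 0.2588, so ∠BEI = 75°.

Therefore, the measure of angle ∠BEI = 75°.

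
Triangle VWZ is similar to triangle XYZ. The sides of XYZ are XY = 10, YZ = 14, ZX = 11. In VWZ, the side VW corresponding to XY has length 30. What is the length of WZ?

k = 30/10 = 3. WZ = 3 * 14 = 42.

42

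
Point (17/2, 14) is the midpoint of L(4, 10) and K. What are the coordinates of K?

Using the midpoint formula: M = ((x1 + x2)/2, (y1 + y2)/2)
We know M = (17/2, 14) and L = (4, 10)
For x: 17/2 = (4 + x2)/2, so x2 = 2*17/2 - 4 = 13
For y: 14 = (10 + y2)/2, so y2 = 2*14 - 10 = 18
K = (13, 18)

(13, 18)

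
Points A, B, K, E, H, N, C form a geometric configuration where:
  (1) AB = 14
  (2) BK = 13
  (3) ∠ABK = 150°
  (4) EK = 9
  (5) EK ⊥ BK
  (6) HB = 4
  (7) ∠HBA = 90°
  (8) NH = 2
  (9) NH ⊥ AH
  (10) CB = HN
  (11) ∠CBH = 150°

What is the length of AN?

Step 1: By the law of cosines on triangle HBA: HA² = 4² + 14² − 2·4·14·cos(90°) = 212, so HA = 2·√53.
Step 2: By the law of cosines on triangle AHN: AN² = (2·√53)² + 2² − 2·2·√53·2·cos(90°) = 216, so AN = 6·√6.

Therefore, the length of AN = 6·√6.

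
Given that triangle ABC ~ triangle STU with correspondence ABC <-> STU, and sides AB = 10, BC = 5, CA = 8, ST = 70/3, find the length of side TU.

k = 70/3/10 = 7/3. TU = 7/3 * 5 = 35/3.

35/3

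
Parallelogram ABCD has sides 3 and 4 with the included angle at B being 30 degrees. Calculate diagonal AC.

Using the law of cosines:
d^2 = 3^2 + 4^2 - 2(3)(4)cos(30 degrees)
d^2 = 9 + 16 - 24*sqrt(3)/2
d^2 = 25 - 12*sqrt(3)
d = sqrt(25 - 12*sqrt(3))

sqrt(25 - 12*sqrt(3))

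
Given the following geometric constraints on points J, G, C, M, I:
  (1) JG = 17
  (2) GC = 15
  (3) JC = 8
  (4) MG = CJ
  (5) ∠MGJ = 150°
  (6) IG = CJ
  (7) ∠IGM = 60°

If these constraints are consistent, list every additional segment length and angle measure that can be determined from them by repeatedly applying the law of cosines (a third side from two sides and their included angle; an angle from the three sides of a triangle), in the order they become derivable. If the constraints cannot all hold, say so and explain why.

The constraints are consistent. Derivable facts, in order:
After 1 step:
- JM ≈ 24.26
- MI = 8
- ∠CGJ = 28.07°
- ∠CJG = 61.93°
- ∠GCJ = 90°
After 2 steps:
- ∠GIM = 60°
- ∠GJM = 9.49°
- ∠GMI = 60°
- ∠GMJ = 20.51°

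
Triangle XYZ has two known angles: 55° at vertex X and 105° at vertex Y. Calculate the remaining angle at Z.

angle Z = 180 - 55 - 105 = 20 degrees.

20 degrees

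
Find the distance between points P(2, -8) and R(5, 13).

d = sqrt((3)^2 + (21)^2) = sqrt(450) = 15*sqrt(2)

15*sqrt(2)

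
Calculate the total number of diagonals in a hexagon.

Total line segments between 6 vertices = C(6,2) = 15.
Subtract the 6 sides: 15 - 6 = 9 diagonals.

9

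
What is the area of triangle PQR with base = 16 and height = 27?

A triangle's area is half the area of a rectangle with the same base and height.
Area = (1/2) * 16 * 27 = 216.

216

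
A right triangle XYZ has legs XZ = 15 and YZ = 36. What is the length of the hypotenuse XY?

In a right triangle, the square of the hypotenuse equals the sum of the squares of the two legs.
The legs are 15 and 36, so the hypotenuse = sqrt(225 + 1296) = sqrt(1521) = 39.

39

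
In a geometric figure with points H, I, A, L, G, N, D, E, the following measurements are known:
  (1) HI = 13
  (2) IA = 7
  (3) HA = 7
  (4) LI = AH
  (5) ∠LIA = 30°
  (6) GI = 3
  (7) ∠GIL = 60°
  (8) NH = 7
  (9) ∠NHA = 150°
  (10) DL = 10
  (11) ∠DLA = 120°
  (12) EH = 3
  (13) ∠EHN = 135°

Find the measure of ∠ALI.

From the given relations: LI = AH = 7.
Step 1: By the law of cosines on triangle LIA: LA² = 7² + 7² − 2·7·7·cos(30°) = 13.13, so LA ≈ 3.62.
Step 2: By the inverse law of cosines on triangle ALI: cos(∠ALI) = (3.62² + 7² − 7²) / (2·3.62·7) = 13.13/50.73 = 0.2588, so ∠ALI = 75°.

Therefore, the measure of angle ∠ALI = 75°.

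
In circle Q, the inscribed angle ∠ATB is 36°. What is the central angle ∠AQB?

By the inscribed angle theorem, the central angle is twice the inscribed angle.
Central angle = 2 × 36° = 72°

72°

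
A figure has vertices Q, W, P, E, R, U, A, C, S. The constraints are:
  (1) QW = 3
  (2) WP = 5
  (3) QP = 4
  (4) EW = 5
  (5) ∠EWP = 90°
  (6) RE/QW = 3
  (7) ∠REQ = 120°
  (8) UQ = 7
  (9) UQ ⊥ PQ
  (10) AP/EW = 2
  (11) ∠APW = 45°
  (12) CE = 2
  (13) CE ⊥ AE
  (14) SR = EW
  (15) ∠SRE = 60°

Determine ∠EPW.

Step 1: By the law of cosines on triangle PWE: PE² = 5² + 5² − 2·5·5·cos(90°) = 50, so PE = 5·√2.
Step 2: By the inverse law of cosines on triangle EPW: cos(∠EPW) = ((5·√2)² + 5² − 5²) / (2·5·√2·5) = 50/70.71 = 0.7071, so ∠EPW = 45°.

Therefore, the measure of angle ∠EPW = 45°.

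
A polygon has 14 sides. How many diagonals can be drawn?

The number of diagonals in an n-gon is n(n - 3)/2.
For n = 14: 14(14 - 3)/2 = 14 × 11 / 2 = 77.

77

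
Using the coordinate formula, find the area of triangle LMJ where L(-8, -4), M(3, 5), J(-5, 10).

Using the Shoelace formula for a triangle:
Area = (1/2)|x0(y1 - y2) + x1(y2 - y0) + x2(y0 - y1)|
Area = (1/2)|-8(5 - 10) + 3(10 - -4) + -5(-4 - 5)|
Area = (1/2)|40 + 42 + 45|
Area = (1/2)|127|
Area = (1/2)(127)
Area = 127/2

127/2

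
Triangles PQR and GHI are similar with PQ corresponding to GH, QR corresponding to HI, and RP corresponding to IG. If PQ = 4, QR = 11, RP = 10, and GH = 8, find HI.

Since the triangles are similar, the ratio of corresponding sides is constant.
Scale factor k = GH / PQ = 8 / 4 = 2
HI = k * QR = 2 * 11 = 22

22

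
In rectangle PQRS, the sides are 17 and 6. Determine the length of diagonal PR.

d = sqrt(17^2 + 6^2) = sqrt(325) = 5*sqrt(13)

5*sqrt(13)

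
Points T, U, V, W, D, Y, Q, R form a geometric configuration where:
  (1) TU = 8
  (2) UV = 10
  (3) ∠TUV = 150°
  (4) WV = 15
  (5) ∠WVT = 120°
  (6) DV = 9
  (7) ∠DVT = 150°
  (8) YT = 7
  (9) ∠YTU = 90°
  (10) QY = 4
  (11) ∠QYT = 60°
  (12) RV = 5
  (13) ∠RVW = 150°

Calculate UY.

Step 1: By the law of cosines on triangle UTY: UY² = 8² + 7² − 2·8·7·cos(90°) = 113, so UY = √113.

Therefore, the length of UY = √113.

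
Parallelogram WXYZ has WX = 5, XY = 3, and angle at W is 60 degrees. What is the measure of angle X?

In a parallelogram, consecutive angles are supplementary (sum to 180°).
angle X = 180 - angle W
angle X = 180 - 60
angle X = 120 degrees

120 degrees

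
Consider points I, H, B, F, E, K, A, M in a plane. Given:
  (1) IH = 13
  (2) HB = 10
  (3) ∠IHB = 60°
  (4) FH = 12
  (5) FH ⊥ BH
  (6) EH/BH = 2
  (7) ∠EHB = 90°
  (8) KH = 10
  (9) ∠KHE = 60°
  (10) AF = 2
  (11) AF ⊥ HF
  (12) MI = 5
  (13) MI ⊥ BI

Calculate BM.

Step 1: By the law of cosines on triangle BHI: BI² = 10² + 13² − 2·10·13·cos(60°) = 139, so BI = √139.
Step 2: By the law of cosines on triangle BIM: BM² = √139² + 5² − 2·√139·5·cos(90°) = 164, so BM = 2·√41.

Therefore, the length of BM = 2·√41.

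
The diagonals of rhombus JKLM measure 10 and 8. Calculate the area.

Area of a rhombus = (d1 * d2) / 2
Area = (10 * 8) / 2
Area = 80 / 2
Area = 40

40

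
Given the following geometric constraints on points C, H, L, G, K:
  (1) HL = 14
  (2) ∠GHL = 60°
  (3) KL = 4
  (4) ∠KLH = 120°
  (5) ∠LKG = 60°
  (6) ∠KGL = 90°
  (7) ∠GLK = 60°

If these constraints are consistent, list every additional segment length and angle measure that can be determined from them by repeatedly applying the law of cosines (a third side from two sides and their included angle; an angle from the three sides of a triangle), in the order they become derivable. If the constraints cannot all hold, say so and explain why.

These constraints are not satisfiable: (5), (6) and (7) are the three interior angles of triangle LKG, which must sum to 180°, but 60° + 90° + 60° = 210°. No planar figure meets all of them, so nothing further can be derived.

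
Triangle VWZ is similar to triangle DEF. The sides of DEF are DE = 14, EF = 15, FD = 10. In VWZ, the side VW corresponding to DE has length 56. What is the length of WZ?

Since the triangles are similar, the ratio of corresponding sides is constant.
Scale factor k = VW / DE = 56 / 14 = 4
WZ = k * EF = 4 * 15 = 60

60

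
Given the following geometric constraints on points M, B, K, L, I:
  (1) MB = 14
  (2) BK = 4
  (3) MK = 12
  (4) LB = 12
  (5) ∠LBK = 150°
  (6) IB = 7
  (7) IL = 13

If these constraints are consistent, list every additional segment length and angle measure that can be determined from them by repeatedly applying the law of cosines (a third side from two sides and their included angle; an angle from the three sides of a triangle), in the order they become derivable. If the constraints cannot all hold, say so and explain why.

The constraints are consistent. Derivable facts, in order:
After 1 step:
- KL ≈ 15.59
- ∠BIL = 66.01°
- ∠BKM = 112.02°
- ∠BLI = 32.2°
- ∠BMK = 15.36°
- ∠IBL = 81.79°
- ∠KBM = 52.62°
After 2 steps:
- ∠BKL = 22.63°
- ∠BLK = 7.37°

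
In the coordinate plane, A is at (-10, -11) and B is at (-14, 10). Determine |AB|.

d = sqrt((-14 - -10)^2 + (10 - -11)^2)
d = sqrt(-4^2 + 21^2)
d = sqrt(16 + 441)
d = sqrt(457)

sqrt(457)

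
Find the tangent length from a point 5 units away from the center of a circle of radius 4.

Let T be the point of tangency. Then OT ⊥ PT (radius ⊥ tangent).
In right triangle OTP: OP² = OT² + PT²
5² = 4² + PT²
PT² = 9, PT = 3

3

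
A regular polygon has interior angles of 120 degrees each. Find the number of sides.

Each interior angle of a regular n-gon is (n - 2) * 180 / n.
Setting this equal to 120:
(n - 2) * 180 / n = 120
Each exterior angle = 180 - 120 = 60 degrees.
Since exterior angles sum to 360: n = 360 / 60 = 6.

6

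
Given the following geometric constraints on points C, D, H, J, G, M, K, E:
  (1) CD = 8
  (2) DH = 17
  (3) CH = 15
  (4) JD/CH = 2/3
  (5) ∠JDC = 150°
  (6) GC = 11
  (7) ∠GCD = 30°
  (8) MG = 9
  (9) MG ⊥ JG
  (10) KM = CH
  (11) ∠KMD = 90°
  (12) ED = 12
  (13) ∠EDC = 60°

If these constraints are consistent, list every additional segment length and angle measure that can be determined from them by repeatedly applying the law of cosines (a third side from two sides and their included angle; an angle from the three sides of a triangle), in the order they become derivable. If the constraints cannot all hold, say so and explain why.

The constraints are consistent. Derivable facts, in order:
After 1 step:
- CE = 4·√7
- CJ ≈ 17.39
- DG ≈ 5.71
- ∠CDH = 61.93°
- ∠CHD = 28.07°
- ∠DCH = 90°
After 2 steps:
- ∠CDG = 105.51°
- ∠CED = 40.89°
- ∠CGD = 44.49°
- ∠CJD = 13.29°
- ∠DCE = 79.11°
- ∠DCJ = 16.71°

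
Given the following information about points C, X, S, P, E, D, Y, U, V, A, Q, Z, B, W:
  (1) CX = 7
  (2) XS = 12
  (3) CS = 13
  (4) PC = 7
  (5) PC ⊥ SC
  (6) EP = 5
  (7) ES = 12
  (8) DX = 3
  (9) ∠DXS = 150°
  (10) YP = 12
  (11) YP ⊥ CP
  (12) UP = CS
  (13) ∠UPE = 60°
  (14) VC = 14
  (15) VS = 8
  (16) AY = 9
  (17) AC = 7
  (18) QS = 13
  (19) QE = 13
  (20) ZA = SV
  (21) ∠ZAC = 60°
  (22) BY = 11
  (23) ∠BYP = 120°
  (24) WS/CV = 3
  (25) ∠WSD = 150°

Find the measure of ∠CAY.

Step 1: By the law of cosines on triangle CPY: CY² = 7² + 12² − 2·7·12·cos(90°) = 193, so CY = √193.
Step 2: By the inverse law of cosines on triangle CAY: cos(∠CAY) = (7² + 9² − √193²) / (2·7·9) = -63/126 = -0.5, so ∠CAY = 120°.

Therefore, the measure of angle ∠CAY = 120°.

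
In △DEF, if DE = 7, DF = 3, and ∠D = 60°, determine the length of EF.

Law of cosines: EF^2 = 7^2 + 3^2 - 2(7)(3)cos(60°) = 37, so EF = sqrt(37).

sqrt(37)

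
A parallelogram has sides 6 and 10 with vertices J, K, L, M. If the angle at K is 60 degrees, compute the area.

The area of a parallelogram equals the product of two adjacent sides times the sine of the included angle.
This is because the height equals 10 * sin(60°) = 5*sqrt(3).
Area = 6 * 5*sqrt(3) = 30*sqrt(3)

30*sqrt(3)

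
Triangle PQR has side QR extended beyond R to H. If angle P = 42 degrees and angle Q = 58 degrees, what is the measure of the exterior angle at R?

Exterior angle = 42 + 58 = 100 degrees (exterior angle theorem).

100 degrees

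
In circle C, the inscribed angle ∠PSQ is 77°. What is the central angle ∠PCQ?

Central angle = 2 × 77° = 154° (inscribed angle theorem).

154°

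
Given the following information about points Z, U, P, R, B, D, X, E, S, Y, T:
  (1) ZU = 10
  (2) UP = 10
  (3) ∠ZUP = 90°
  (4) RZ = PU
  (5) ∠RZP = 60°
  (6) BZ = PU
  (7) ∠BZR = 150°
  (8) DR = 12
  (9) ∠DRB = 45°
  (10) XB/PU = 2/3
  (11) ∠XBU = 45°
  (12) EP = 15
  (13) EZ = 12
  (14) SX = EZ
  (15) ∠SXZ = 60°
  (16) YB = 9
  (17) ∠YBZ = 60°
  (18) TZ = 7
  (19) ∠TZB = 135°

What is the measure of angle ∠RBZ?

From the given relations: BZ = PU = 10; RZ = PU = 10.
Step 1: By the law of cosines on triangle BZR: BR² = 10² + 10² − 2·10·10·cos(150°) = 373.21, so BR ≈ 19.32.
Step 2: By the inverse law of cosines on triangle RBZ: cos(∠RBZ) = (19.32² + 10² − 10²) / (2·19.32·10) = 373.21/386.37 = 0.9659, so ∠RBZ = 15°.

Therefore, the measure of angle ∠RBZ = 15°.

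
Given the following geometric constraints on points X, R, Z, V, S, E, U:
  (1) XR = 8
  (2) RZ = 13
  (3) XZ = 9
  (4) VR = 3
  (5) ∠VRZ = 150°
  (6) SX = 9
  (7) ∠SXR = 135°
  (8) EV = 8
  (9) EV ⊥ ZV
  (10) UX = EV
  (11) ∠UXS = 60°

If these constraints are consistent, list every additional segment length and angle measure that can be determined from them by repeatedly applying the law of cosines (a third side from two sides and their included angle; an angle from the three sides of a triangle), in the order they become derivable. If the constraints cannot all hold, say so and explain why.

The constraints are consistent. Derivable facts, in order:
After 1 step:
- RS ≈ 15.71
- SU = √73
- ZV ≈ 15.67
- ∠RXZ = 99.59°
- ∠RZX = 37.36°
- ∠XRZ = 43.05°
After 2 steps:
- ZE ≈ 17.59
- ∠RSX = 21.1°
- ∠RVZ = 24.51°
- ∠RZV = 5.49°
- ∠SRX = 23.9°
- ∠SUX = 65.82°
- ∠USX = 54.18°
After 3 steps:
- ∠EZV = 27.05°
- ∠VEZ = 62.95°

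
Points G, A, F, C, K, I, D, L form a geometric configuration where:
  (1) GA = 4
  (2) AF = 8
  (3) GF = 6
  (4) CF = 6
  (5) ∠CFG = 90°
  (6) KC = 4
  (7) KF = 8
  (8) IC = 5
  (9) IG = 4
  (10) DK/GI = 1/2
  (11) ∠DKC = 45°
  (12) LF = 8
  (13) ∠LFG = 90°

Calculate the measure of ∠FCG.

Step 1: By the law of cosines on triangle CFG: CG² = 6² + 6² − 2·6·6·cos(90°) = 72, so CG = 6·√2.
Step 2: By the inverse law of cosines on triangle FCG: cos(∠FCG) = (6² + (6·√2)² − 6²) / (2·6·6·√2) = 72/101.82 = 0.7071, so ∠FCG = 45°.

Therefore, the measure of angle ∠FCG = 45°.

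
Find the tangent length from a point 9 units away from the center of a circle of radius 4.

The tangent, radius, and line from the external point to the center form a right triangle.
The right angle is where the tangent meets the radius.
By the Pythagorean theorem: tangent² + 4² = 9²
tangent² = 81 - 16 = 65
tangent = sqrt(65)

sqrt(65)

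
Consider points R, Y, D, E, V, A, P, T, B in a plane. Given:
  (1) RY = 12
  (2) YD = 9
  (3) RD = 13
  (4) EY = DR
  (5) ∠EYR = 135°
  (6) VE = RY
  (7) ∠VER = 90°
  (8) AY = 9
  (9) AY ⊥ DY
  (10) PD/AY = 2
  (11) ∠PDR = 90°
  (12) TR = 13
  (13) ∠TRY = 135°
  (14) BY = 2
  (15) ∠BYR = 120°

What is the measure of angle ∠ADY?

Step 1: By the law of cosines on triangle DYA: DA² = 9² + 9² − 2·9·9·cos(90°) = 162, so DA = 9·√2.
Step 2: By the inverse law of cosines on triangle ADY: cos(∠ADY) = ((9·√2)² + 9² − 9²) / (2·9·√2·9) = 162/229.1 = 0.7071, so ∠ADY = 45°.

Therefore, the measure of angle ∠ADY = 45°.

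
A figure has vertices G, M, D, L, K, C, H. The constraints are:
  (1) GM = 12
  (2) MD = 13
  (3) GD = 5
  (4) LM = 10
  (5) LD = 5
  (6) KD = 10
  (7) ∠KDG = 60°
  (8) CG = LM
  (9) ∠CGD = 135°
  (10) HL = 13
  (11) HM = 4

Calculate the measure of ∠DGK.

Step 1: By the law of cosines on triangle GDK: GK² = 5² + 10² − 2·5·10·cos(60°) = 75, so GK = 5·√3.
Step 2: By the inverse law of cosines on triangle DGK: cos(∠DGK) = (5² + (5·√3)² − 10²) / (2·5·5·√3) = 0/86.6 = 0, so ∠DGK = 90°.

Therefore, the measure of angle ∠DGK = 90°.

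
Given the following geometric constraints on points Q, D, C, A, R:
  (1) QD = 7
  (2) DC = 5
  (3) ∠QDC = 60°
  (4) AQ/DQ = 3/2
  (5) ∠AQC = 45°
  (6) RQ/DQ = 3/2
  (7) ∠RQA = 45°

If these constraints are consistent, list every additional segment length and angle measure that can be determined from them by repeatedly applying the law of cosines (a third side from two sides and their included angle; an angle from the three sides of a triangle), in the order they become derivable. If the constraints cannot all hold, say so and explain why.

The constraints are consistent. Derivable facts, in order:
After 1 step:
- AR ≈ 8.04
- QC = √39
After 2 steps:
- CA ≈ 7.52
- ∠ARQ = 67.5°
- ∠CQD = 43.9°
- ∠DCQ = 76.1°
- ∠QAR = 67.5°
After 3 steps:
- ∠ACQ = 99.03°
- ∠CAQ = 35.97°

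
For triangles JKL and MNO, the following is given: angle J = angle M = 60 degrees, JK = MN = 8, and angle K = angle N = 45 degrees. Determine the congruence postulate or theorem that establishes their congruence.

The given information matches ASA: Two pairs of corresponding angles and the included side are equal (Angle-Side-Angle).

ASA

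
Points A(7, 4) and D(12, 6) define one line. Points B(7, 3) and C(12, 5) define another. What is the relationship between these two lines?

Slope of line 1: m1 = (6 - 4)/(12 - 7) = 2/5 = 2/5
Slope of line 2: m2 = (5 - 3)/(12 - 7) = 2/5 = 2/5
Since m1 = m2 = 2/5, the lines are parallel.

Parallel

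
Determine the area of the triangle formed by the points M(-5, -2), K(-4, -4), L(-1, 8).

Shoelace: Area = (1/2)|-5(-4-8) + -4(8--2) + -1(-2--4)| = (1/2)(18) = 9

9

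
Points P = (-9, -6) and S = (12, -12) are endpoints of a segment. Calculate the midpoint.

The midpoint is the point halfway along the segment.
Move half the horizontal distance: -9 + (12 - -9)/2 = -9 + 21/2 = 3/2
Move half the vertical distance: -6 + (-12 - -6)/2 = -6 + -6/2 = -9
Midpoint = (3/2, -9)

(3/2, -9)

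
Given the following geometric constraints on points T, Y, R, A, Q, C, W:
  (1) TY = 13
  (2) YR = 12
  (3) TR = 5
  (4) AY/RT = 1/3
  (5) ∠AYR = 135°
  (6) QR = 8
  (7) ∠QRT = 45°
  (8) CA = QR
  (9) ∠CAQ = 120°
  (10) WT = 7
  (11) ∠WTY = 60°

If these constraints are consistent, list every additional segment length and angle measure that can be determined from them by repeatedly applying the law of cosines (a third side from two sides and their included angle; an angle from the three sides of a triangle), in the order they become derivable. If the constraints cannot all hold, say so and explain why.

The constraints are consistent. Derivable facts, in order:
After 1 step:
- RA ≈ 13.23
- TQ ≈ 5.69
- YW = √127
- ∠RTY = 67.38°
- ∠RYT = 22.62°
- ∠TRY = 90°
After 2 steps:
- ∠ARY = 5.11°
- ∠QTR = 96.62°
- ∠RAY = 39.89°
- ∠RQT = 38.38°
- ∠TWY = 87.46°
- ∠TYW = 32.54°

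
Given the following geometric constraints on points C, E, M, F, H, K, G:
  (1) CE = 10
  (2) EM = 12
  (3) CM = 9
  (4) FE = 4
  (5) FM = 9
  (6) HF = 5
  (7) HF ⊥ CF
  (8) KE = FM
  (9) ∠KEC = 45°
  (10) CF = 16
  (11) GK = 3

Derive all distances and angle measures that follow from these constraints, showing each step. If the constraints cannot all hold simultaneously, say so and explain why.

These constraints are not satisfiable: by the triangle inequality in triangle ECF, (1) CE = 10 and (4) FE = 4 force CF ≤ 10 + 4 = 14, but (10) says CF = 16. No planar figure meets all of them, so nothing further can be derived.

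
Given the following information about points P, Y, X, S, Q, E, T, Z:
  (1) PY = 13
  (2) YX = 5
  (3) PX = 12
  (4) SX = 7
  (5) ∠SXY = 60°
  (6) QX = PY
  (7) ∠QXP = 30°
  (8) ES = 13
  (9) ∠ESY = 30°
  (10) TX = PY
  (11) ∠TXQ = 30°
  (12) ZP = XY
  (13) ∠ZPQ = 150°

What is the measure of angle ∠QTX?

From the given relations: TX = PY = 13; QX = PY = 13.
Step 1: By the law of cosines on triangle TXQ: TQ² = 13² + 13² − 2·13·13·cos(30°) = 45.28, so TQ ≈ 6.73.
Step 2: By the inverse law of cosines on triangle QTX: cos(∠QTX) = (6.73² + 13² − 13²) / (2·6.73·13) = 45.28/174.96 = 0.2588, so ∠QTX = 75°.

Therefore, the measure of angle ∠QTX = 75°.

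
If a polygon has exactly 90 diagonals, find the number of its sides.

Using d = n(n - 3)/2, we solve 90 = n(n - 3)/2.
So n(n - 3) = 180.
Testing n = 15: 15 * 12 = 180 = 180. Correct.
The polygon has 15 sides.

15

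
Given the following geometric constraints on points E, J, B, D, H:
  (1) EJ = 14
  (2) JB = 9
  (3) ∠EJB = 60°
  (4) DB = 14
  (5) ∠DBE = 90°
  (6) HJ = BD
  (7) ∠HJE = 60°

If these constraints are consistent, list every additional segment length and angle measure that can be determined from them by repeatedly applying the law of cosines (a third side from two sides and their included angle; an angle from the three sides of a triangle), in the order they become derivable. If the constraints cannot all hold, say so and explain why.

The constraints are consistent. Derivable facts, in order:
After 1 step:
- EB = √151
- EH = 14
After 2 steps:
- ED ≈ 18.63
- ∠BEJ = 39.37°
- ∠EBJ = 80.63°
- ∠EHJ = 60°
- ∠HEJ = 60°
After 3 steps:
- ∠BDE = 41.27°
- ∠BED = 48.73°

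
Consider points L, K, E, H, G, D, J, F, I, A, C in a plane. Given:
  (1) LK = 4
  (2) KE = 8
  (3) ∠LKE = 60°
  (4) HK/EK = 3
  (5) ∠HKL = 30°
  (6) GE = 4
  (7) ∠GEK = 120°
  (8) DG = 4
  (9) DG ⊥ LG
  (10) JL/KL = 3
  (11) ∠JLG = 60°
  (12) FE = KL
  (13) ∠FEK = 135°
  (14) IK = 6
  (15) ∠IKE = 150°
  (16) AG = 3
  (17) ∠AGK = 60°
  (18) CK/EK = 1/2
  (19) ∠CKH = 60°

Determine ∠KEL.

Step 1: By the law of cosines on triangle EKL: EL² = 8² + 4² − 2·8·4·cos(60°) = 48, so EL = 4·√3.
Step 2: By the inverse law of cosines on triangle KEL: cos(∠KEL) = (8² + (4·√3)² − 4²) / (2·8·4·√3) = 96/110.85 = 0.866, so ∠KEL = 30°.

Therefore, the measure of angle ∠KEL = 30°.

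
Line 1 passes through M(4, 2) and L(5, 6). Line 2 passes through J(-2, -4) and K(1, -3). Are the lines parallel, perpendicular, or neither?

Slope of line 1: m1 = (6 - 2)/(5 - 4) = 4/1 = 4
Slope of line 2: m2 = (-3 - -4)/(1 - -2) = 1/3 = 1/3
m1 != m2 and m1*m2 = 4/3 != -1. Neither.

Neither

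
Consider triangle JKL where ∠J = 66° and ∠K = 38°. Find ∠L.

The interior angles sum to 180°: angle L = 180 - 66 - 38 = 76°.
The triangle is acute (angles 66°, 38°, 76°).

76 degrees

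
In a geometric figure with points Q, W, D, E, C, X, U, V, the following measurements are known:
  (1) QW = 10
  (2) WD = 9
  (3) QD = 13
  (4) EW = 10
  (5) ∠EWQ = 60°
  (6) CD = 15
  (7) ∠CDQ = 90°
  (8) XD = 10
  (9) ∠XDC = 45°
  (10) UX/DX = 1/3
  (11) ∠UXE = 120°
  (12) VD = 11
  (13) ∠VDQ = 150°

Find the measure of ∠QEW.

Step 1: By the law of cosines on triangle EWQ: EQ² = 10² + 10² − 2·10·10·cos(60°) = 100, so EQ = 10.
Step 2: By the inverse law of cosines on triangle QEW: cos(∠QEW) = (10² + 10² − 10²) / (2·10·10) = 100/200 = 0.5, so ∠QEW = 60°.

Therefore, the measure of angle ∠QEW = 60°.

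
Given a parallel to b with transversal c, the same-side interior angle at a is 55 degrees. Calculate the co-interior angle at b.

Co-interior (same-side interior) angles are between the parallel lines on the same side of the transversal.
Unlike corresponding or alternate interior angles, they are supplementary rather than equal.
So the angle = 180 - 55 = 125 degrees.

125 degrees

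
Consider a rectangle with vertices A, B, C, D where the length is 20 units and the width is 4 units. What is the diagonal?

A rectangle's diagonal splits it into two right triangles, with the diagonal as the hypotenuse.
By the Pythagorean theorem, d^2 = 20^2 + 4^2 = 416.
Therefore d = sqrt(416) = 4*sqrt(26).

4*sqrt(26)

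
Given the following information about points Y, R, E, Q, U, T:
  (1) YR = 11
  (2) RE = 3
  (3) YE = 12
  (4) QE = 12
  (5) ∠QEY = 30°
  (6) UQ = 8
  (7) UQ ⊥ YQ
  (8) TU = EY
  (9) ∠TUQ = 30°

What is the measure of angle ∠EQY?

Step 1: By the law of cosines on triangle QEY: QY² = 12² + 12² − 2·12·12·cos(30°) = 38.58, so QY ≈ 6.21.
Step 2: By the inverse law of cosines on triangle EQY: cos(∠EQY) = (12² + 6.21² − 12²) / (2·12·6.21) = 38.58/149.08 = 0.2588, so ∠EQY = 75°.

Therefore, the measure of angle ∠EQY = 75°.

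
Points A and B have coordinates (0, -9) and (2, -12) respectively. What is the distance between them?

d = sqrt((2)^2 + (-3)^2) = sqrt(13)

sqrt(13)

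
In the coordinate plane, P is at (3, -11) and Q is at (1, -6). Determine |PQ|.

d = sqrt((1 - 3)^2 + (-6 - -11)^2)
d = sqrt(-2^2 + 5^2)
d = sqrt(4 + 25)
d = sqrt(29)

sqrt(29)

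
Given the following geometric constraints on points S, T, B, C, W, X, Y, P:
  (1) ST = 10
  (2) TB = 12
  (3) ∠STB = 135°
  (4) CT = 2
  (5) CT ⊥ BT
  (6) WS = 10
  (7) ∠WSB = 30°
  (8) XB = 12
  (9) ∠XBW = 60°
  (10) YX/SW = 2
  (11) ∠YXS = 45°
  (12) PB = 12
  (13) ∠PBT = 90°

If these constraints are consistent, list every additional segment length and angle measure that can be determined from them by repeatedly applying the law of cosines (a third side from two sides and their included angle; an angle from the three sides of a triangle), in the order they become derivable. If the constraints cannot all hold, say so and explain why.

The constraints are consistent. Derivable facts, in order:
After 1 step:
- BC = 2·√37
- SB ≈ 20.34
- TP = 12·√2
After 2 steps:
- BW ≈ 12.7
- ∠BCT = 80.54°
- ∠BPT = 45°
- ∠BST = 24.66°
- ∠BTP = 45°
- ∠CBT = 9.46°
- ∠SBT = 20.34°
After 3 steps:
- WX ≈ 12.37
- ∠BWS = 126.82°
- ∠SBW = 23.18°
After 4 steps:
- ∠BWX = 57.17°
- ∠BXW = 62.83°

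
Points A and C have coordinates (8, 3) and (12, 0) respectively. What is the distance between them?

The horizontal distance is |12 - 8| = 4 and the vertical distance is |0 - 3| = 3.
By the Pythagorean theorem, d = sqrt(4^2 + 3^2) = sqrt(25) = 5.

5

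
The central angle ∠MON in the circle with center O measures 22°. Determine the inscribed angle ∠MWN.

By the inscribed angle theorem, the inscribed angle is half the central angle.
Inscribed angle = 22° / 2 = 11°

11°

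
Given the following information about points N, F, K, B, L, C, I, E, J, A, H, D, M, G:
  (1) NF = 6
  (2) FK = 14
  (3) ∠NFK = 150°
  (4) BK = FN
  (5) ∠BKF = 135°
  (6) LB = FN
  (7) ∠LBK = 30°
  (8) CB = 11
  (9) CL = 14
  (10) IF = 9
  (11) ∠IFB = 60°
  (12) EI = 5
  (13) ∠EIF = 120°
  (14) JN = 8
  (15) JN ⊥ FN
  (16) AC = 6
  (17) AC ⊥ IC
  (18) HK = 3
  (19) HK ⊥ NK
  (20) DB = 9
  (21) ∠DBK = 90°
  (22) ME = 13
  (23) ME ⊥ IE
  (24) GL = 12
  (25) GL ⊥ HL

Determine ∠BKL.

From the given relations: BK = FN = 6; LB = FN = 6.
Step 1: By the law of cosines on triangle KBL: KL² = 6² + 6² − 2·6·6·cos(30°) = 9.65, so KL ≈ 3.11.
Step 2: By the inverse law of cosines on triangle BKL: cos(∠BKL) = (6² + 3.11² − 6²) / (2·6·3.11) = 9.65/37.27 = 0.2588, so ∠BKL = 75°.

Therefore, the measure of angle ∠BKL = 75°.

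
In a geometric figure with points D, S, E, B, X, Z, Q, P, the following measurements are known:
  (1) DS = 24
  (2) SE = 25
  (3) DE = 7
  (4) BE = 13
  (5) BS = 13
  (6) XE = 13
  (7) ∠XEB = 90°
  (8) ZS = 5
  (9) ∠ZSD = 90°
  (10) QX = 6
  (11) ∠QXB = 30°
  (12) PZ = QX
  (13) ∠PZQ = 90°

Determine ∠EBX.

Step 1: By the law of cosines on triangle BEX: BX² = 13² + 13² − 2·13·13·cos(90°) = 338, so BX = 13·√2.
Step 2: By the inverse law of cosines on triangle EBX: cos(∠EBX) = (13² + (13·√2)² − 13²) / (2·13·13·√2) = 338/478 = 0.7071, so ∠EBX = 45°.

Therefore, the measure of angle ∠EBX = 45°.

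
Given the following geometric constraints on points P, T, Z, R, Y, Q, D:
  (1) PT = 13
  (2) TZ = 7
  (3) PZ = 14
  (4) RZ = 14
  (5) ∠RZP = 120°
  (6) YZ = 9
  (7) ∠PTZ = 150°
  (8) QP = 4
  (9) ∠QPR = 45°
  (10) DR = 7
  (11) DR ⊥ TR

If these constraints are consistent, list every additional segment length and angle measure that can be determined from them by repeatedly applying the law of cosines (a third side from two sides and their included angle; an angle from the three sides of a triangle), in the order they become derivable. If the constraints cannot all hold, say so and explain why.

These constraints are not satisfiable: (1), (2) and (3) fix all three sides of triangle PTZ, so by the law of cosines cos(∠PTZ) = (13² + 7² − 14²) / (2·13·7) = 0.1209, i.e. ∠PTZ ≈ 83.06°, which contradicts (7) ∠PTZ = 150°. No planar figure meets all of them, so nothing further can be derived.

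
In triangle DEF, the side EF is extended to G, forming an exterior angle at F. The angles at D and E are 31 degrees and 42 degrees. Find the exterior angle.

Exterior angle = 31 + 42 = 73 degrees (exterior angle theorem).

73 degrees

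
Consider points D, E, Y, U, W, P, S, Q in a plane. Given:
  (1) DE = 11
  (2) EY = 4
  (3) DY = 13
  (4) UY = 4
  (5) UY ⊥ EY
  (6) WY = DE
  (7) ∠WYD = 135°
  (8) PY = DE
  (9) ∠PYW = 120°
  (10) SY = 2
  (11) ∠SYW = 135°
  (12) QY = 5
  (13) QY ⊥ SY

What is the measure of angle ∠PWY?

From the given relations: WY = DE = 11; PY = DE = 11.
Step 1: By the law of cosines on triangle WYP: WP² = 11² + 11² − 2·11·11·cos(120°) = 363, so WP = 11·√3.
Step 2: By the inverse law of cosines on triangle PWY: cos(∠PWY) = ((11·√3)² + 11² − 11²) / (2·11·√3·11) = 363/419.16 = 0.866, so ∠PWY = 30°.

Therefore, the measure of angle ∠PWY = 30°.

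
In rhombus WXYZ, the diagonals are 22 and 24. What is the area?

The diagonals of a rhombus divide it into four right triangles.
Each triangle has legs 22/ 2 = 11 and 24/2 = 12, so each has area (1/2)*11*12 = 66.
Four such triangles give total area = (d1 * d2) / 2 = 264.

264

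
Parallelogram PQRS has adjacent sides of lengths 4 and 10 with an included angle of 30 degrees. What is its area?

Area = a * b * sin(theta)
Area = 4 * 10 * sin(30 degrees)
Area = 40 * 1/2
Area = 20

20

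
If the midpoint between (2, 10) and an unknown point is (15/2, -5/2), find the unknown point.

Using the midpoint formula: M = ((x1 + x2)/2, (y1 + y2)/2)
We know M = (15/2, -5/2) and C = (2, 10)
For x: 15/2 = (2 + x2)/2, so x2 = 2*15/2 - 2 = 13
For y: -5/2 = (10 + y2)/2, so y2 = 2*-5/2 - 10 = -15
A = (13, -15)

(13, -15)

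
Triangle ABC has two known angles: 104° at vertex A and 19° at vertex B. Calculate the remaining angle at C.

By the triangle angle sum property, the three interior angles of any triangle add up to 180°.
We know angle A = 104° and angle B = 19°, so their sum is 123°.
Therefore angle C = 180° - 123° = 57°.

57 degrees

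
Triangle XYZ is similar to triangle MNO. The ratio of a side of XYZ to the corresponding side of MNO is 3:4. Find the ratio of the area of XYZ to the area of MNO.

Area ratio = (side ratio)^2 = (3/4)^2 = 9:16.

9:16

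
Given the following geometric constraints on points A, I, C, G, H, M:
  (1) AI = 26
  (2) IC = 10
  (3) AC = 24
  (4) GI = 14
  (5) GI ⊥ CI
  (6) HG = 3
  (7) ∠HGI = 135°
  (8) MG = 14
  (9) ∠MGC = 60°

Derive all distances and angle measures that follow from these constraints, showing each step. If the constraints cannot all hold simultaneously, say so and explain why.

The constraints are consistent.

Step 1: From IG = 14, GH = 3, and ∠IGH = 135°, by the law of cosines:
  IH² = IG² + GH² - 2·IG·GH·cos(135°) = 196 + 9 + 59.4 = 264.4
  IH ≈ 16.26

Step 2: From CI = 10, IG = 14, and ∠CIG = 90°, by the law of cosines:
  CG² = CI² + IG² - 2·CI·IG·cos(90°) = 100 + 196 - 0 = 296
  CG = 2·√74

Step 3: From AC = 24, AI = 26, CI = 10, by the inverse law of cosines:
  cos(∠CAI) = (AC² + AI² - CI²) / (2·AC·AI)
  ∠CAI = 22.62°

Step 4: From IA = 26, IC = 10, AC = 24, by the inverse law of cosines:
  cos(∠AIC) = (IA² + IC² - AC²) / (2·IA·IC)
  ∠AIC = 67.38°

Step 5: From CA = 24, CI = 10, AI = 26, by the inverse law of cosines:
  cos(∠ACI) = (CA² + CI² - AI²) / (2·CA·CI)
  ∠ACI = 90°

Step 6: From CG = 2·√74, GM = 14, and ∠CGM = 60°, by the law of cosines:
  CM² = CG² + GM² - 2·CG·GM·cos(60°) = 296 + 196 - 240.9 = 251.1
  CM ≈ 15.85

Step 7: From IG = 14, IH = 16.26, GH = 3, by the inverse law of cosines:
  cos(∠GIH) = (IG² + IH² - GH²) / (2·IG·IH)
  ∠GIH = 7.5°

Step 8: From CG = 2·√74, CI = 10, GI = 14, by the inverse law of cosines:
  cos(∠GCI) = (CG² + CI² - GI²) / (2·CG·CI)
  ∠GCI = 54.46°

Step 9: From GC = 2·√74, GI = 14, CI = 10, by the inverse law of cosines:
  cos(∠CGI) = (GC² + GI² - CI²) / (2·GC·GI)
  ∠CGI = 35.54°

Step 10: From HG = 3, HI = 16.26, GI = 14, by the inverse law of cosines:
  cos(∠GHI) = (HG² + HI² - GI²) / (2·HG·HI)
  ∠GHI = 37.5°

Step 11: From CG = 2·√74, CM = 15.85, GM = 14, by the inverse law of cosines:
  cos(∠GCM) = (CG² + CM² - GM²) / (2·CG·CM)
  ∠GCM = 49.91°

Step 12: From MC = 15.85, MG = 14, CG = 2·√74, by the inverse law of cosines:
  cos(∠CMG) = (MC² + MG² - CG²) / (2·MC·MG)
  ∠CMG = 70.09°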